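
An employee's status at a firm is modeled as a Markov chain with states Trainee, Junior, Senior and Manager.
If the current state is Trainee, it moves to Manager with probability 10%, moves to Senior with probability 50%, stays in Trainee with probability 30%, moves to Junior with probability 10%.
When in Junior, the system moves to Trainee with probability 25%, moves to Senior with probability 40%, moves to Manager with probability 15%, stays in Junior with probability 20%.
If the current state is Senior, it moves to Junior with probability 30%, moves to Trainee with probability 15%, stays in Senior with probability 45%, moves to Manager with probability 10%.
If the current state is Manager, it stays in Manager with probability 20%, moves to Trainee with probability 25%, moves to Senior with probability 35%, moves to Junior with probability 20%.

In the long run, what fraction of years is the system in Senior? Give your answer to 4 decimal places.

Let the stationary distribution be π with π = πP and π_1 + π_2 + π_3 + π_4 = 1.
π_1 = 0.3·π_1 + 0.25·π_2 + 0.15·π_3 + 0.25·π_4
π_2 = 0.1·π_1 + 0.2·π_2 + 0.3·π_3 + 0.2·π_4
π_3 = 0.5·π_1 + 0.4·π_2 + 0.45·π_3 + 0.35·π_4
Solving with the normalization constraint gives π = (0.2171, 0.2220, 0.4374, 0.1234).
So the stationary probability of Senior is 0.4374.

0.4374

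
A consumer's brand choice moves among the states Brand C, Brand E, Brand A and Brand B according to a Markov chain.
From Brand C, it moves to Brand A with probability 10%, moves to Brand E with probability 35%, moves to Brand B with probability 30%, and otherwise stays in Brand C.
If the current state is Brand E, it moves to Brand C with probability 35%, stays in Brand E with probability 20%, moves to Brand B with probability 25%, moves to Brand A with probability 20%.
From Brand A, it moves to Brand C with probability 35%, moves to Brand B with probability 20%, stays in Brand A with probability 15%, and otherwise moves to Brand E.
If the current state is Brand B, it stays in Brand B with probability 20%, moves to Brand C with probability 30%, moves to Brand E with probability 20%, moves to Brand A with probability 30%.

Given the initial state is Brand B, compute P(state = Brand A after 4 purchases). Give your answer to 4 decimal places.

0.1846

Propagate the distribution vector 4 purchases from Brand B.
After 0 purchases: (0.0000, 0.0000, 0.0000, 1.0000)
After 1 purchase: (0.3000, 0.2000, 0.3000, 0.2000)
After 2 purchases: (0.3100, 0.2750, 0.1750, 0.2400)
After 3 purchases: (0.3070, 0.2640, 0.1843, 0.2448)
After 4 purchases: (0.3071, 0.2645, 0.1846, 0.2439)
P(in Brand A after 4 purchases) = 0.1846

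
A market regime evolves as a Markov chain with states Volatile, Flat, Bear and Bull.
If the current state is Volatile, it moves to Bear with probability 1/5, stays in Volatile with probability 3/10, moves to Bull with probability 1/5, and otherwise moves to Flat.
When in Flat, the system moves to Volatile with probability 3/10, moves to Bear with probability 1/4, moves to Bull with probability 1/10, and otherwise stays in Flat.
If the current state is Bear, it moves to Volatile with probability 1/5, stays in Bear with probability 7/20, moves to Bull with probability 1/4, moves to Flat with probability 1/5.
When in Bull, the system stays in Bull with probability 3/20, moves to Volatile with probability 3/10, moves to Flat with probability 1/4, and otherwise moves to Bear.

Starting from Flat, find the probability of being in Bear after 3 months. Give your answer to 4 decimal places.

Propagate the distribution vector 3 months from Flat.
After 0 months: (0.0000, 1.0000, 0.0000, 0.0000)
After 1 month: (0.3000, 0.3500, 0.2500, 0.1000)
After 2 months: (0.2750, 0.2875, 0.2650, 0.1725)
After 3 months: (0.2735, 0.2793, 0.2714, 0.1759)
P(in Bear after 3 months) = 0.2714

0.2714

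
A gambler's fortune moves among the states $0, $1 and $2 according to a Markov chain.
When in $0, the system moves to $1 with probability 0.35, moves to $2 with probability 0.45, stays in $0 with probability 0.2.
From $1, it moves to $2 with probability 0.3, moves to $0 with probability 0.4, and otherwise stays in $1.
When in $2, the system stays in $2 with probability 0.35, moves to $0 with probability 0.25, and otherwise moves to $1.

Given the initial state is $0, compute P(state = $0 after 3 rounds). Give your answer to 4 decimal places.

Propagate the distribution vector 3 rounds from $0.
After 0 rounds: (1.0000, 0.0000, 0.0000)
After 1 round: (0.2000, 0.3500, 0.4500)
After 2 rounds: (0.2925, 0.3550, 0.3525)
After 3 rounds: (0.2886, 0.3499, 0.3615)
P(in $0 after 3 rounds) = 0.2886

0.2886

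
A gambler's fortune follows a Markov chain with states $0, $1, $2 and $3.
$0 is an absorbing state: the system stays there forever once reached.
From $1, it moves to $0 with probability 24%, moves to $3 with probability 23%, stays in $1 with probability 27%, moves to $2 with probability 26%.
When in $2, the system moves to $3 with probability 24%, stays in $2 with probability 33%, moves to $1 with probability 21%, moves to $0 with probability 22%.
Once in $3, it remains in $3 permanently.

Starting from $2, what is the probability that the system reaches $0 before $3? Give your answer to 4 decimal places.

Let h(s) be the probability of absorption at $0 starting from transient state s. Then h($0) = 1 and h($3) = 0. By first-step analysis:
h($1) = 0.24·1 + 0.27·h($1) + 0.26·h($2) + 0.23·0
h($2) = 0.22·1 + 0.21·h($1) + 0.33·h($2) + 0.24·0
Solving: h($1) = 0.5017, h($2) = 0.4856.
Starting from $2, the probability is 0.4856.

0.4856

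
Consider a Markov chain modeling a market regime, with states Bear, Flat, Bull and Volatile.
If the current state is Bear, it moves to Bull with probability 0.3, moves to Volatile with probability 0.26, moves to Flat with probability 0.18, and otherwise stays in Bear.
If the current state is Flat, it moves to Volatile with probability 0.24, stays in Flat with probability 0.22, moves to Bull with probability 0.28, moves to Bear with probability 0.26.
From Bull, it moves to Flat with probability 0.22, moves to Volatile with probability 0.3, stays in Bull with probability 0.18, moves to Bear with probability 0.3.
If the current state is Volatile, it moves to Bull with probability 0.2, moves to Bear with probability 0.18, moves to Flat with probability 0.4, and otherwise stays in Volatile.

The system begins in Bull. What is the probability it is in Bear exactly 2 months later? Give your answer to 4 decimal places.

0.2432

Propagate the distribution vector 2 months from Bull.
After 0 months: (0.0000, 0.0000, 1.0000, 0.0000)
After 1 month: (0.3000, 0.2200, 0.1800, 0.3000)
After 2 months: (0.2432, 0.2620, 0.2440, 0.2508)
P(in Bear after 2 months) = 0.2432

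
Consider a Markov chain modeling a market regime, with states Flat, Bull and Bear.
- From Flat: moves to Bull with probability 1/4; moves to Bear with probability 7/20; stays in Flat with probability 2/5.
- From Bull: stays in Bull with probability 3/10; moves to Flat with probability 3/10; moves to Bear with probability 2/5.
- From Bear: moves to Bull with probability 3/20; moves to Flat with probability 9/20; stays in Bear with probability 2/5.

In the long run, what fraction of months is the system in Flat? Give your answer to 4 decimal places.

Let the stationary distribution be π with π = πP and π_1 + π_2 + π_3 = 1.
π_1 = 0.4·π_1 + 0.3·π_2 + 0.45·π_3
π_2 = 0.25·π_1 + 0.3·π_2 + 0.15·π_3
Solving with the normalization constraint gives π = (0.3967, 0.2231, 0.3802).
So the stationary probability of Flat is 0.3967.

0.3967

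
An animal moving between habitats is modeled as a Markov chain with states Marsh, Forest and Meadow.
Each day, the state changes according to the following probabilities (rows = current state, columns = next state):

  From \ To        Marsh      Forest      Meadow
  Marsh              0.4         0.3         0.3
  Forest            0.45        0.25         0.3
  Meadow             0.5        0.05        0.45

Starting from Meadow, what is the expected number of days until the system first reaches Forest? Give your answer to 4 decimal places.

6.1111

Let t(s) be the expected number of days to first reach Forest from state s, with t(Forest) = 0. Conditioning on the first day:
t(Marsh) = 1 + 0.4·t(Marsh) + 0.3·t(Meadow)
t(Meadow) = 1 + 0.5·t(Marsh) + 0.45·t(Meadow)
Solving: t(Marsh) = 4.7222, t(Meadow) = 6.1111.
Expected days from Meadow to Forest: 6.1111.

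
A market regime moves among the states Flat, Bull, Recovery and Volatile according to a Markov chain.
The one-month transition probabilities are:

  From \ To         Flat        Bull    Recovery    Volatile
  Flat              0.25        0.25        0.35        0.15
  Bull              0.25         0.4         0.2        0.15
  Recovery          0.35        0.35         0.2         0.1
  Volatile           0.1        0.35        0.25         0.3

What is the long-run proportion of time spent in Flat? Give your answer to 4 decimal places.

Let the stationary distribution be π with π = πP and π_1 + π_2 + π_3 + π_4 = 1.
π_1 = 0.25·π_1 + 0.25·π_2 + 0.35·π_3 + 0.1·π_4
π_2 = 0.25·π_1 + 0.4·π_2 + 0.35·π_3 + 0.35·π_4
π_3 = 0.35·π_1 + 0.2·π_2 + 0.2·π_3 + 0.25·π_4
Solving with the normalization constraint gives π = (0.2503, 0.3421, 0.2456, 0.1620).
So the stationary probability of Flat is 0.2503.

0.2503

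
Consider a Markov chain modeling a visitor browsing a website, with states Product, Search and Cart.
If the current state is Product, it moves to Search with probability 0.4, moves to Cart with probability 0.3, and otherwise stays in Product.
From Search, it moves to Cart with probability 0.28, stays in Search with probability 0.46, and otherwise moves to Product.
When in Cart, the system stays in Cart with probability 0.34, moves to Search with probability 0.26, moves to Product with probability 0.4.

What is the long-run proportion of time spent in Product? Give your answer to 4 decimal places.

Let the stationary distribution be π with π = πP and π_1 + π_2 + π_3 = 1.
π_1 = 0.3·π_1 + 0.26·π_2 + 0.4·π_3
π_2 = 0.4·π_1 + 0.46·π_2 + 0.26·π_3
Solving with the normalization constraint gives π = (0.3153, 0.3802, 0.3046).
So the stationary probability of Product is 0.3153.

0.3153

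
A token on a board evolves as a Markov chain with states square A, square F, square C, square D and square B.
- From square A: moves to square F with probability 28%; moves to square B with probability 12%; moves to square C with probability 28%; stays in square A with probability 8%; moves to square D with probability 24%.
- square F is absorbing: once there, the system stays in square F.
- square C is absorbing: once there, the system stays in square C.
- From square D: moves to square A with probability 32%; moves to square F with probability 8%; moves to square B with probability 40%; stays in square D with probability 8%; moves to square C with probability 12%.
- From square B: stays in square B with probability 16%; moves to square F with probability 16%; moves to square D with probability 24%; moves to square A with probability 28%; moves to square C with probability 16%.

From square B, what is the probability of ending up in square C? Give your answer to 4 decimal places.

Let h(s) be the probability of absorption at square C starting from transient state s. Then h(square C) = 1 and h(square F) = 0. By first-step analysis:
h(square A) = 0.08·h(square A) + 0.28·0 + 0.28·1 + 0.24·h(square D) + 0.12·h(square B)
h(square D) = 0.32·h(square A) + 0.08·0 + 0.12·1 + 0.08·h(square D) + 0.4·h(square B)
h(square B) = 0.28·h(square A) + 0.16·0 + 0.16·1 + 0.24·h(square D) + 0.16·h(square B)
Solving: h(square A) = 0.5094, h(square D) = 0.5301, h(square B) = 0.5117.
Starting from square B, the probability is 0.5117.

0.5117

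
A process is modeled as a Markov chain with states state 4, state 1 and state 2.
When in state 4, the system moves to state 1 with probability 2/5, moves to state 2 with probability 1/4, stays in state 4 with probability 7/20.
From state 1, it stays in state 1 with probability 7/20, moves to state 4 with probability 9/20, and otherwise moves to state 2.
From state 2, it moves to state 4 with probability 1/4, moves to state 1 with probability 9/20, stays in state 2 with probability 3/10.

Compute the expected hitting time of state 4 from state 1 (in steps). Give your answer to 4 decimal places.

2.4658

Let t(s) be the expected number of steps to first reach state 4 from state s, with t(state 4) = 0. Conditioning on the first step:
t(state 1) = 1 + 0.35·t(state 1) + 0.2·t(state 2)
t(state 2) = 1 + 0.45·t(state 1) + 0.3·t(state 2)
Solving: t(state 1) = 2.4658, t(state 2) = 3.0137.
Expected steps from state 1 to state 4: 2.4658.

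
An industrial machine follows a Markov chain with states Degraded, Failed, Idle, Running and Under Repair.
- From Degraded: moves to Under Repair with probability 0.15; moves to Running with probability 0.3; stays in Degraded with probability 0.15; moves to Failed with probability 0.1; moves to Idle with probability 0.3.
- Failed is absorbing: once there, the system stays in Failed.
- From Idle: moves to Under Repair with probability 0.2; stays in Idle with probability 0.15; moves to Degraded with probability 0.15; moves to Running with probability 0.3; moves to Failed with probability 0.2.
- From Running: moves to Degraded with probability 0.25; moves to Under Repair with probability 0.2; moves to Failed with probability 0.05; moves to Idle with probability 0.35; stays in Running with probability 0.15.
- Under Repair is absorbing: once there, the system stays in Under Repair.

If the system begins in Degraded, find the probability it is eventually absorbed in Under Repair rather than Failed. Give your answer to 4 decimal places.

0.6074

Let h(s) be the probability of absorption at Under Repair starting from transient state s. Then h(Under Repair) = 1 and h(Failed) = 0. By first-step analysis:
h(Degraded) = 0.15·h(Degraded) + 0.1·0 + 0.3·h(Idle) + 0.3·h(Running) + 0.15·1
h(Idle) = 0.15·h(Degraded) + 0.2·0 + 0.15·h(Idle) + 0.3·h(Running) + 0.2·1
h(Running) = 0.25·h(Degraded) + 0.05·0 + 0.35·h(Idle) + 0.15·h(Running) + 0.2·1
Solving: h(Degraded) = 0.6074, h(Idle) = 0.5717, h(Running) = 0.6493.
Starting from Degraded, the probability is 0.6074.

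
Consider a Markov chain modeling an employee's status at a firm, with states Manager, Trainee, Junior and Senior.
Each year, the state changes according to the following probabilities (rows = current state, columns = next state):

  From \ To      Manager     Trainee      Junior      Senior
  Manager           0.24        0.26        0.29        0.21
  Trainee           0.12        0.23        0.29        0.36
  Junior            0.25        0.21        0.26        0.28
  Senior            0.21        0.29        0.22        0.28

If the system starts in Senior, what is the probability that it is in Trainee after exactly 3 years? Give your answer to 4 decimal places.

0.2480

Propagate the distribution vector 3 years from Senior.
After 0 years: (0.0000, 0.0000, 0.0000, 1.0000)
After 1 year: (0.2100, 0.2900, 0.2200, 0.2800)
After 2 years: (0.1990, 0.2487, 0.2638, 0.2885)
After 3 years: (0.2041, 0.2480, 0.2619, 0.2860)
P(in Trainee after 3 years) = 0.2480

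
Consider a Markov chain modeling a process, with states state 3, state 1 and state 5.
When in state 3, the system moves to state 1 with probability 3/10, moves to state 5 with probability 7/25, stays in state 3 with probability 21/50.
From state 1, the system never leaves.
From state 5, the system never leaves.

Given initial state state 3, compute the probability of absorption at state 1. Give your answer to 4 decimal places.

0.5172

Let h(s) be the probability of absorption at state 1 starting from transient state s. Then h(state 1) = 1 and h(state 5) = 0. By first-step analysis:
h(state 3) = 0.42·h(state 3) + 0.3·1 + 0.28·0
Solving: h(state 3) = 0.5172.
Starting from state 3, the probability is 0.5172.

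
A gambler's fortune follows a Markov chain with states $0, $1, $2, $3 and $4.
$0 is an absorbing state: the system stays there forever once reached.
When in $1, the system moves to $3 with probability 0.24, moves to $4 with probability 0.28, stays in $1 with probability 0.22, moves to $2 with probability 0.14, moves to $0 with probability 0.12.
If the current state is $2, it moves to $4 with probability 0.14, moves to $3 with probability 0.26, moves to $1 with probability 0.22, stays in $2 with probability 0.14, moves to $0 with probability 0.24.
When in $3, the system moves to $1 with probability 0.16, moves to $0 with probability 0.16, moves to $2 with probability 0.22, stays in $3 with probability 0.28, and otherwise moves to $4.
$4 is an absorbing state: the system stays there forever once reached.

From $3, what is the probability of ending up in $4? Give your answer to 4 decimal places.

0.5317

Let h(s) be the probability of absorption at $4 starting from transient state s. Then h($4) = 1 and h($0) = 0. By first-step analysis:
h($1) = 0.12·0 + 0.22·h($1) + 0.14·h($2) + 0.24·h($3) + 0.28·1
h($2) = 0.24·0 + 0.22·h($1) + 0.14·h($2) + 0.26·h($3) + 0.14·1
h($3) = 0.16·0 + 0.16·h($1) + 0.22·h($2) + 0.28·h($3) + 0.18·1
Solving: h($1) = 0.6086, h($2) = 0.4792, h($3) = 0.5317.
Starting from $3, the probability is 0.5317.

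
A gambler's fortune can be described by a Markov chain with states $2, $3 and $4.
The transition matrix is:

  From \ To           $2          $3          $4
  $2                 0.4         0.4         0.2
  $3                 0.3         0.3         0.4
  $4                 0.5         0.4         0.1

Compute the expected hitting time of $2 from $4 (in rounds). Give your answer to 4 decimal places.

2.3404

Let t(s) be the expected number of rounds to first reach $2 from state s, with t($2) = 0. Conditioning on the first round:
t($3) = 1 + 0.3·t($3) + 0.4·t($4)
t($4) = 1 + 0.4·t($3) + 0.1·t($4)
Solving: t($3) = 2.7660, t($4) = 2.3404.
Expected rounds from $4 to $2: 2.3404.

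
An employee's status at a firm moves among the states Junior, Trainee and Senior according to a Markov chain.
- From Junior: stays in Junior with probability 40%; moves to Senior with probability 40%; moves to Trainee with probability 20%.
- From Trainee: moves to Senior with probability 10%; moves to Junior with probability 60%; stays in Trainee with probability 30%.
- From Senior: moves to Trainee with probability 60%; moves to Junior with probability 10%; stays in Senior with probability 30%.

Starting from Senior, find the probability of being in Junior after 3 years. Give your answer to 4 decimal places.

Propagate the distribution vector 3 years from Senior.
After 0 years: (0.0000, 0.0000, 1.0000)
After 1 year: (0.1000, 0.6000, 0.3000)
After 2 years: (0.4300, 0.3800, 0.1900)
After 3 years: (0.4190, 0.3140, 0.2670)
P(in Junior after 3 years) = 0.4190

0.4190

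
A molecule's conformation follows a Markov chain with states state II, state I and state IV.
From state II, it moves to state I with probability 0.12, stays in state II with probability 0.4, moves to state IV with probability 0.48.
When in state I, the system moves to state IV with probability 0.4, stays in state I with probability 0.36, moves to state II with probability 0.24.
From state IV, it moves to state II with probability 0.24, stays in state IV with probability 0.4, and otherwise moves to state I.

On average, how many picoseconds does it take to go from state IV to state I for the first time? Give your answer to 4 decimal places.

Let t(s) be the expected number of picoseconds to first reach state I from state s, with t(state I) = 0. Conditioning on the first picosecond:
t(state II) = 1 + 0.4·t(state II) + 0.48·t(state IV)
t(state IV) = 1 + 0.24·t(state II) + 0.4·t(state IV)
Solving: t(state II) = 4.4118, t(state IV) = 3.4314.
Expected picoseconds from state IV to state I: 3.4314.

3.4314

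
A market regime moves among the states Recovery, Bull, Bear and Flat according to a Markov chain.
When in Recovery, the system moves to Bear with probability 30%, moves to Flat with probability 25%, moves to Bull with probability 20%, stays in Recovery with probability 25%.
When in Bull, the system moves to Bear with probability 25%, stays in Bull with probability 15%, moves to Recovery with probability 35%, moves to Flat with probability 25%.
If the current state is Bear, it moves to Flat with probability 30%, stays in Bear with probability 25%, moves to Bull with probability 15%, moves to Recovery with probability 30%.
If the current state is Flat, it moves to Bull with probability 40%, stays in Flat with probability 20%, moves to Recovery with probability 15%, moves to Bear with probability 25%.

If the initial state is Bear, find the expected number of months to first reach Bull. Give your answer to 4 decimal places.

Let t(s) be the expected number of months to first reach Bull from state s, with t(Bull) = 0. Conditioning on the first month:
t(Recovery) = 1 + 0.25·t(Recovery) + 0.3·t(Bear) + 0.25·t(Flat)
t(Bear) = 1 + 0.3·t(Recovery) + 0.25·t(Bear) + 0.3·t(Flat)
t(Flat) = 1 + 0.15·t(Recovery) + 0.25·t(Bear) + 0.2·t(Flat)
Solving: t(Recovery) = 4.2276, t(Bear) = 4.3902, t(Flat) = 3.4146.
Expected months from Bear to Bull: 4.3902.

4.3902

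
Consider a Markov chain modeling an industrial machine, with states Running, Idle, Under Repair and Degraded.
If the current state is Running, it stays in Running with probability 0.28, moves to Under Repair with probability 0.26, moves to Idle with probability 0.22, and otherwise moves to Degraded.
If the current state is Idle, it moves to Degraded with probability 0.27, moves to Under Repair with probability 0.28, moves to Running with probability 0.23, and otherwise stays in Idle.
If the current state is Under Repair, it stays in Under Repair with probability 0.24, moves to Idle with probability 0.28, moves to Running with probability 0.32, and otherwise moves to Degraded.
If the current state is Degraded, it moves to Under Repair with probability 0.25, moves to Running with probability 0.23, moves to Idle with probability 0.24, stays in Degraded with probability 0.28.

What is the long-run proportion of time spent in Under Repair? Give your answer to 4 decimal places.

Let the stationary distribution be π with π = πP and π_1 + π_2 + π_3 + π_4 = 1.
π_1 = 0.28·π_1 + 0.23·π_2 + 0.32·π_3 + 0.23·π_4
π_2 = 0.22·π_1 + 0.22·π_2 + 0.28·π_3 + 0.24·π_4
π_3 = 0.26·π_1 + 0.28·π_2 + 0.24·π_3 + 0.25·π_4
Solving with the normalization constraint gives π = (0.2665, 0.2402, 0.2573, 0.2361).
So the stationary probability of Under Repair is 0.2573.

0.2573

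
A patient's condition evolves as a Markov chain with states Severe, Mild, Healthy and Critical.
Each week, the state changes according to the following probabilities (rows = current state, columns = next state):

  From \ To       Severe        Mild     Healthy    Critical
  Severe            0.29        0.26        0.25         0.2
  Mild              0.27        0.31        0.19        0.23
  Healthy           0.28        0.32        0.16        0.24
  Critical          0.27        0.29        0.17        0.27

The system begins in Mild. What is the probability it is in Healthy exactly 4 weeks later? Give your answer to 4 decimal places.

0.1961

Propagate the distribution vector 4 weeks from Mild.
After 0 weeks: (0.0000, 1.0000, 0.0000, 0.0000)
After 1 week: (0.2700, 0.3100, 0.1900, 0.2300)
After 2 weeks: (0.2773, 0.2938, 0.1959, 0.2330)
After 3 weeks: (0.2775, 0.2934, 0.1961, 0.2330)
After 4 weeks: (0.2775, 0.2934, 0.1961, 0.2330)
P(in Healthy after 4 weeks) = 0.1961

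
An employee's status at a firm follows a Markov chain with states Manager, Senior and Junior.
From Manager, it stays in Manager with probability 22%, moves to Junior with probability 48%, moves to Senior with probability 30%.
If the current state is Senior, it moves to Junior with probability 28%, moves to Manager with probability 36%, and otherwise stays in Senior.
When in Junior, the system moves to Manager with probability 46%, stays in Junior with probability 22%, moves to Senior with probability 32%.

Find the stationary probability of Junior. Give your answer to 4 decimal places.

0.3292

Let the stationary distribution be π with π = πP and π_1 + π_2 + π_3 = 1.
π_1 = 0.22·π_1 + 0.36·π_2 + 0.46·π_3
π_2 = 0.3·π_1 + 0.36·π_2 + 0.32·π_3
Solving with the normalization constraint gives π = (0.3447, 0.3262, 0.3292).
So the stationary probability of Junior is 0.3292.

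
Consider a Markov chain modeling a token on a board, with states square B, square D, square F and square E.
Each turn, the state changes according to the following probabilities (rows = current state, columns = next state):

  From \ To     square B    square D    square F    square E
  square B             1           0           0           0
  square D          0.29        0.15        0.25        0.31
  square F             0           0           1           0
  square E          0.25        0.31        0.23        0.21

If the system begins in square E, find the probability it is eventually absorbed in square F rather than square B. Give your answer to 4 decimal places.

Let h(s) be the probability of absorption at square F starting from transient state s. Then h(square F) = 1 and h(square B) = 0. By first-step analysis:
h(square D) = 0.29·0 + 0.15·h(square D) + 0.25·1 + 0.31·h(square E)
h(square E) = 0.25·0 + 0.31·h(square D) + 0.23·1 + 0.21·h(square E)
Solving: h(square D) = 0.4672, h(square E) = 0.4745.
Starting from square E, the probability is 0.4745.

0.4745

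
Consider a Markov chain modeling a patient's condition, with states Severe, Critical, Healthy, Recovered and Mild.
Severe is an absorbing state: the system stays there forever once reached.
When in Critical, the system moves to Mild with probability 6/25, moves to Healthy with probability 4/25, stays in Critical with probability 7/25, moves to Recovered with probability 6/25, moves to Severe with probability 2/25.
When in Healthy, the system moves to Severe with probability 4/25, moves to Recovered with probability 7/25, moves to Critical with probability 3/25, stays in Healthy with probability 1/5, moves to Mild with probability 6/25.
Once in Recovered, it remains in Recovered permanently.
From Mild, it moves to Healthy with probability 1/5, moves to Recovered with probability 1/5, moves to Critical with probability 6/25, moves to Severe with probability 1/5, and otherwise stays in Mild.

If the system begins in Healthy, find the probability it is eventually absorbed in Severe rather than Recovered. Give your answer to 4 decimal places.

0.3777

Let h(s) be the probability of absorption at Severe starting from transient state s. Then h(Severe) = 1 and h(Recovered) = 0. By first-step analysis:
h(Critical) = 0.08·1 + 0.28·h(Critical) + 0.16·h(Healthy) + 0.24·0 + 0.24·h(Mild)
h(Healthy) = 0.16·1 + 0.12·h(Critical) + 0.2·h(Healthy) + 0.28·0 + 0.24·h(Mild)
h(Mild) = 0.2·1 + 0.24·h(Critical) + 0.2·h(Healthy) + 0.2·0 + 0.16·h(Mild)
Solving: h(Critical) = 0.3364, h(Healthy) = 0.3777, h(Mild) = 0.4241.
Starting from Healthy, the probability is 0.3777.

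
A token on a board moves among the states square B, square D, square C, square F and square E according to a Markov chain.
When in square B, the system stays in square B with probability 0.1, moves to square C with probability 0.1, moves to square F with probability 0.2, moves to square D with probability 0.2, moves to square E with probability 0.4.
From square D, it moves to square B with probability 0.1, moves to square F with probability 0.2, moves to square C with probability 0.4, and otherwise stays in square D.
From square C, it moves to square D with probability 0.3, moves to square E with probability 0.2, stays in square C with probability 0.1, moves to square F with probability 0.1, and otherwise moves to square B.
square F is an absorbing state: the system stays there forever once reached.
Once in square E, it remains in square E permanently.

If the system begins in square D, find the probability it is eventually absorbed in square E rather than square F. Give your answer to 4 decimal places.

Let h(s) be the probability of absorption at square E starting from transient state s. Then h(square E) = 1 and h(square F) = 0. By first-step analysis:
h(square B) = 0.1·h(square B) + 0.2·h(square D) + 0.1·h(square C) + 0.2·0 + 0.4·1
h(square D) = 0.1·h(square B) + 0.3·h(square D) + 0.4·h(square C) + 0.2·0
h(square C) = 0.3·h(square B) + 0.3·h(square D) + 0.1·h(square C) + 0.1·0 + 0.2·1
Solving: h(square B) = 0.5954, h(square D) = 0.4020, h(square C) = 0.5547.
Starting from square D, the probability is 0.4020.

0.4020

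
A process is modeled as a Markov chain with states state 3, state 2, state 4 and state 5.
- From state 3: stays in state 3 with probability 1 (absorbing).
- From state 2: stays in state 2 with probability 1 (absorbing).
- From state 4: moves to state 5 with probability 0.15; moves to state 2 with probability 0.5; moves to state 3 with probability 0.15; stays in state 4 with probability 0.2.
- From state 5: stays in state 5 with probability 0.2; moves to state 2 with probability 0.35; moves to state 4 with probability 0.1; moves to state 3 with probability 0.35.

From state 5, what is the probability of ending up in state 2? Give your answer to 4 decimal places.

Let h(s) be the probability of absorption at state 2 starting from transient state s. Then h(state 2) = 1 and h(state 3) = 0. By first-step analysis:
h(state 4) = 0.15·0 + 0.5·1 + 0.2·h(state 4) + 0.15·h(state 5)
h(state 5) = 0.35·0 + 0.35·1 + 0.1·h(state 4) + 0.2·h(state 5)
Solving: h(state 4) = 0.7240, h(state 5) = 0.5280.
Starting from state 5, the probability is 0.5280.

0.5280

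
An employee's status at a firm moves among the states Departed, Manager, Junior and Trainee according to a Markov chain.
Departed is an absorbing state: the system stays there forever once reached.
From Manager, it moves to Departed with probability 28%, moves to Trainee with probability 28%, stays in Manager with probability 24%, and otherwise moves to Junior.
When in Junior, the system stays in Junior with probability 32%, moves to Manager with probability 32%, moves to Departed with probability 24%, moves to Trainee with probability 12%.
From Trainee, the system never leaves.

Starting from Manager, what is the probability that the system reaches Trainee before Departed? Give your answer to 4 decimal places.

Let h(s) be the probability of absorption at Trainee starting from transient state s. Then h(Trainee) = 1 and h(Departed) = 0. By first-step analysis:
h(Manager) = 0.28·0 + 0.24·h(Manager) + 0.2·h(Junior) + 0.28·1
h(Junior) = 0.24·0 + 0.32·h(Manager) + 0.32·h(Junior) + 0.12·1
Solving: h(Manager) = 0.4735, h(Junior) = 0.3993.
Starting from Manager, the probability is 0.4735.

0.4735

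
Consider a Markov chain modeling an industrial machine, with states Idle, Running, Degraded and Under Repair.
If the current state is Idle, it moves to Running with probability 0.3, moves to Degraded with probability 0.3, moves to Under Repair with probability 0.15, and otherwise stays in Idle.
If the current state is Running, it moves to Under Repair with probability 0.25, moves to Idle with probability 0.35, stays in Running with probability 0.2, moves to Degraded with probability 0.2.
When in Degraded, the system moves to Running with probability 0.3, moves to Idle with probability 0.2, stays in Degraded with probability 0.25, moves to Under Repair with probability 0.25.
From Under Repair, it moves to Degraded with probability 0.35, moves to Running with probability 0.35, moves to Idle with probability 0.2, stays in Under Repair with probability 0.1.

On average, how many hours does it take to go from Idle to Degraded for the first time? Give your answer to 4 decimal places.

Let t(s) be the expected number of hours to first reach Degraded from state s, with t(Degraded) = 0. Conditioning on the first hour:
t(Idle) = 1 + 0.25·t(Idle) + 0.3·t(Running) + 0.15·t(Under Repair)
t(Running) = 1 + 0.35·t(Idle) + 0.2·t(Running) + 0.25·t(Under Repair)
t(Under Repair) = 1 + 0.2·t(Idle) + 0.35·t(Running) + 0.1·t(Under Repair)
Solving: t(Idle) = 3.5659, t(Running) = 3.8760, t(Under Repair) = 3.4109.
Expected hours from Idle to Degraded: 3.5659.

3.5659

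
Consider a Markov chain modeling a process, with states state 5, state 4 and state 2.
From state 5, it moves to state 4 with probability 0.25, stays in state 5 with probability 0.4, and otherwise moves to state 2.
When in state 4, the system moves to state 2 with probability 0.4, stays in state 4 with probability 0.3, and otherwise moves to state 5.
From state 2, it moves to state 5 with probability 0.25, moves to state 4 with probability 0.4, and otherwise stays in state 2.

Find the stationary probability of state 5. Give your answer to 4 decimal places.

Let the stationary distribution be π with π = πP and π_1 + π_2 + π_3 = 1.
π_1 = 0.4·π_1 + 0.3·π_2 + 0.25·π_3
π_2 = 0.25·π_1 + 0.3·π_2 + 0.4·π_3
Solving with the normalization constraint gives π = (0.3130, 0.3210, 0.3660).
So the stationary probability of state 5 is 0.3130.

0.3130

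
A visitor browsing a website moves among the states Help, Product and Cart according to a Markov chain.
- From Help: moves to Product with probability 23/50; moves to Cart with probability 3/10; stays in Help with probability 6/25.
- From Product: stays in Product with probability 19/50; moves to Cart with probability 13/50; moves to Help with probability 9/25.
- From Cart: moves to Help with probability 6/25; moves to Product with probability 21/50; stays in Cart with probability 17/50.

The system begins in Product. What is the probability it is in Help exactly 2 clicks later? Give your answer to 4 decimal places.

Sum over the intermediate state after 1 click:
P = P(Product→Help)·P(Help→Help) + P(Product→Product)·P(Product→Help) + P(Product→Cart)·P(Cart→Help)
  = 0.36×0.24 + 0.38×0.36 + 0.26×0.24
  = 0.0864 + 0.1368 + 0.0624 = 0.2856

0.2856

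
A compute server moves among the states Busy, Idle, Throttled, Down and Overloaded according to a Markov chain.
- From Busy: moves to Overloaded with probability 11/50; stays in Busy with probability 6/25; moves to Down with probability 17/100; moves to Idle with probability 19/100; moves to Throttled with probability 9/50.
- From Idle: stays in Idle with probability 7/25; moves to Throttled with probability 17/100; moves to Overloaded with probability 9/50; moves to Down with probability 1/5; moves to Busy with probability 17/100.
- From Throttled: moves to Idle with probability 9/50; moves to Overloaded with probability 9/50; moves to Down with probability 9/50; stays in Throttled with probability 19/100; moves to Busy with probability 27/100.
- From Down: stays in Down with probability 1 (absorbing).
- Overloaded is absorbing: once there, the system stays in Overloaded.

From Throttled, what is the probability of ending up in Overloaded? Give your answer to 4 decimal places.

Let h(s) be the probability of absorption at Overloaded starting from transient state s. Then h(Overloaded) = 1 and h(Down) = 0. By first-step analysis:
h(Busy) = 0.24·h(Busy) + 0.19·h(Idle) + 0.18·h(Throttled) + 0.17·0 + 0.22·1
h(Idle) = 0.17·h(Busy) + 0.28·h(Idle) + 0.17·h(Throttled) + 0.2·0 + 0.18·1
h(Throttled) = 0.27·h(Busy) + 0.18·h(Idle) + 0.19·h(Throttled) + 0.18·0 + 0.18·1
Solving: h(Busy) = 0.5347, h(Idle) = 0.4969, h(Throttled) = 0.5109.
Starting from Throttled, the probability is 0.5109.

0.5109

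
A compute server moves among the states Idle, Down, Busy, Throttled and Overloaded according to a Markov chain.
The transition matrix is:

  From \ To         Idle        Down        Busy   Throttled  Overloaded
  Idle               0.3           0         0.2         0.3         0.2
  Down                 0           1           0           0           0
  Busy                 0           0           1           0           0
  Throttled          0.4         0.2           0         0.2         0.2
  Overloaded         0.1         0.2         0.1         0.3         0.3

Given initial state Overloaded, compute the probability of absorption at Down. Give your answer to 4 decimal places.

Let h(s) be the probability of absorption at Down starting from transient state s. Then h(Down) = 1 and h(Busy) = 0. By first-step analysis:
h(Idle) = 0.3·h(Idle) + 0.2·0 + 0.3·h(Throttled) + 0.2·h(Overloaded)
h(Throttled) = 0.4·h(Idle) + 0.2·1 + 0.2·h(Throttled) + 0.2·h(Overloaded)
h(Overloaded) = 0.1·h(Idle) + 0.2·1 + 0.1·0 + 0.3·h(Throttled) + 0.3·h(Overloaded)
Solving: h(Idle) = 0.4455, h(Throttled) = 0.6273, h(Overloaded) = 0.6182.
Starting from Overloaded, the probability is 0.6182.

0.6182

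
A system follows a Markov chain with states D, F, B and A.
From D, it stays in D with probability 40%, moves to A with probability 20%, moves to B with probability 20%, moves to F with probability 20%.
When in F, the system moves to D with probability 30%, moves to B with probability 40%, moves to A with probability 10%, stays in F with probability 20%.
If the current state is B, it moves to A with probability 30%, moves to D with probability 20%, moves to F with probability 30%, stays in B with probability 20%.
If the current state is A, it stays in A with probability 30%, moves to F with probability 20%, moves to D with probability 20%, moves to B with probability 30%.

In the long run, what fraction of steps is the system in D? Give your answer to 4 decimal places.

Let the stationary distribution be π with π = πP and π_1 + π_2 + π_3 + π_4 = 1.
π_1 = 0.4·π_1 + 0.3·π_2 + 0.2·π_3 + 0.2·π_4
π_2 = 0.2·π_1 + 0.2·π_2 + 0.3·π_3 + 0.2·π_4
π_3 = 0.2·π_1 + 0.4·π_2 + 0.2·π_3 + 0.3·π_4
Solving with the normalization constraint gives π = (0.2784, 0.2268, 0.2680, 0.2268).
So the stationary probability of D is 0.2784.

0.2784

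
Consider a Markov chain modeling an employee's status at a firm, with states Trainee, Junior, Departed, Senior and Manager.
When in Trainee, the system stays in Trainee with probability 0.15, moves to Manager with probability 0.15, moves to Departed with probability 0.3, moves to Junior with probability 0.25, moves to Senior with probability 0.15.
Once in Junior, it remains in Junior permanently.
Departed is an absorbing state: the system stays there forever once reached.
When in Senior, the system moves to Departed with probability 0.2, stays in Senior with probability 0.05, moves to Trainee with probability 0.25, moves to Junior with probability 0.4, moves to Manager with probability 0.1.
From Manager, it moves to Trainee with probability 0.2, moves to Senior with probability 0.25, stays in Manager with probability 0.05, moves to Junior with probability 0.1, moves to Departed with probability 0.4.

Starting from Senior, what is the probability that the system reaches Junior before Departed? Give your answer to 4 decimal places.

Let h(s) be the probability of absorption at Junior starting from transient state s. Then h(Junior) = 1 and h(Departed) = 0. By first-step analysis:
h(Trainee) = 0.15·h(Trainee) + 0.25·1 + 0.3·0 + 0.15·h(Senior) + 0.15·h(Manager)
h(Senior) = 0.25·h(Trainee) + 0.4·1 + 0.2·0 + 0.05·h(Senior) + 0.1·h(Manager)
h(Manager) = 0.2·h(Trainee) + 0.1·1 + 0.4·0 + 0.25·h(Senior) + 0.05·h(Manager)
Solving: h(Trainee) = 0.4588, h(Senior) = 0.5791, h(Manager) = 0.3542.
Starting from Senior, the probability is 0.5791.

0.5791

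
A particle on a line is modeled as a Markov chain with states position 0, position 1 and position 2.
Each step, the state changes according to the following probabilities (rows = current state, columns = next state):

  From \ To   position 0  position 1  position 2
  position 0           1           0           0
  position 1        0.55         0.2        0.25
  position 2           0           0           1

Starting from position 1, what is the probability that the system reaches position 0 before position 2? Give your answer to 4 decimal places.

0.6875

Let h(s) be the probability of absorption at position 0 starting from transient state s. Then h(position 0) = 1 and h(position 2) = 0. By first-step analysis:
h(position 1) = 0.55·1 + 0.2·h(position 1) + 0.25·0
Solving: h(position 1) = 0.6875.
Starting from position 1, the probability is 0.6875.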